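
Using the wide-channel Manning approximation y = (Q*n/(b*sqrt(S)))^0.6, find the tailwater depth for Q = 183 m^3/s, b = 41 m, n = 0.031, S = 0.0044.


y = (183 * 0.031 / (41 * 0.0044^0.5))^0.6 = 1.5545 m


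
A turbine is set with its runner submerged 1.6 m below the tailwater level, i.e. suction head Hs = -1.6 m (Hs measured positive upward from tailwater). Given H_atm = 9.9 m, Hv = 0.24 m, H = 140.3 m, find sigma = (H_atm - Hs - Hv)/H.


sigma = (9.9 - (-1.6) - 0.24) / 140.3 = 0.0803


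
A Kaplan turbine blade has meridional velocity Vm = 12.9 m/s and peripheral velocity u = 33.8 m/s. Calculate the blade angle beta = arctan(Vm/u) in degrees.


beta = arctan(12.9 / 33.8) = 20.8897 degrees


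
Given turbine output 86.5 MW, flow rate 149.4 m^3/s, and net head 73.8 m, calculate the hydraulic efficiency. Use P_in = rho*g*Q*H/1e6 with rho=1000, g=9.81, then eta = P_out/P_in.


P_in = 1000 * 9.81 * 149.4 * 73.8 / 1e6 = 108.1623 MW
eta = 86.5 / 108.1623 = 0.7997


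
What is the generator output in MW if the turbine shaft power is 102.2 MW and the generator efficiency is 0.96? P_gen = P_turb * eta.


P_gen = 102.2 * 0.96 = 98.1120 MW


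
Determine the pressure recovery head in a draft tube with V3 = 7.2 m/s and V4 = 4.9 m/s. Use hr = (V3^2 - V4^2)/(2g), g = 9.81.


hr = (7.2^2 - 4.9^2) / (2*9.81) = 1.4185 m


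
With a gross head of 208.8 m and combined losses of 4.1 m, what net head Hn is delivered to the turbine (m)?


Hn = 208.8 - 4.1 = 204.7000 m


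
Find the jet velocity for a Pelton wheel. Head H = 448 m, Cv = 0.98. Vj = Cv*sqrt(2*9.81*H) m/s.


Vj = 0.98 * sqrt(2*9.81*448) = 91.8786 m/s


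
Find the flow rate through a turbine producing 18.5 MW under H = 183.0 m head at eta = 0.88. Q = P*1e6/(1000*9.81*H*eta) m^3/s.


Q = 18.5 * 1e6 / (1000 * 9.81 * 183.0 * 0.88) = 11.7103 m^3/s


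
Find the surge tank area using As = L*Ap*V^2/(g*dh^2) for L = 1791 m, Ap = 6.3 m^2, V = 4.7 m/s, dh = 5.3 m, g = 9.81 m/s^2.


As = 1791 * 6.3 * 4.7^2 / (9.81 * 5.3^2) = 904.5053 m^2


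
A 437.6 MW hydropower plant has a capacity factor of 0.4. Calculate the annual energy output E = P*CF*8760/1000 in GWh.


E = 437.6 * 0.4 * 8760 / 1000 = 1533.3504 GWh


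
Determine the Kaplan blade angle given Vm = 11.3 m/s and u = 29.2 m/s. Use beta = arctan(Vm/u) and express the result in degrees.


beta = arctan(11.3 / 29.2) = 21.1558 degrees


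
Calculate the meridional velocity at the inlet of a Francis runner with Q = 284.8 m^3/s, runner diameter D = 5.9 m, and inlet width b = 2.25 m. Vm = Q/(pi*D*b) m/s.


Vm = 284.8 / (pi * 5.9 * 2.25) = 6.8290 m/s


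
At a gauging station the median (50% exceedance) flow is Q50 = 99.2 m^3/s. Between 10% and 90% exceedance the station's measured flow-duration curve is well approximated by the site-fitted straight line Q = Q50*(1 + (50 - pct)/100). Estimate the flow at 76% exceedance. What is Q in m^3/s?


Q = 99.2 * (1 + (50 - 76)/100) = 73.4080 m^3/s


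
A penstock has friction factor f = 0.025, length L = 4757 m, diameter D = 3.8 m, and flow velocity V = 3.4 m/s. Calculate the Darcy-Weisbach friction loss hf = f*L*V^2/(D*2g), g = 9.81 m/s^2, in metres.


hf = 0.025 * 4757 * 3.4^2 / (3.8 * 2 * 9.81) = 18.4395 m


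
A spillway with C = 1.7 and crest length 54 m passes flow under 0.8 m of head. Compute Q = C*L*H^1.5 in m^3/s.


Q = 1.7 * 54 * 0.8^1.5 = 65.6867 m^3/s


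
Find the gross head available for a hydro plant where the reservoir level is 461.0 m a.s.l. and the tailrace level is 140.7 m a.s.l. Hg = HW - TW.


Hg = 461.0 - 140.7 = 320.3000 m


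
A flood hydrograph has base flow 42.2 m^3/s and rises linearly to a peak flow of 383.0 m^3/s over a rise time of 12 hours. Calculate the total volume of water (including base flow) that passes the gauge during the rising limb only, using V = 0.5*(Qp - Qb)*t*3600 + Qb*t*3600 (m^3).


V = 0.5*(383.0 - 42.2)*12*3600 + 42.2*12*3600 = 9.1843e+06 m^3


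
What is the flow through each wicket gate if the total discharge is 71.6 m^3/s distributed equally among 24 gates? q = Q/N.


q = 71.6 / 24 = 2.9833 m^3/s


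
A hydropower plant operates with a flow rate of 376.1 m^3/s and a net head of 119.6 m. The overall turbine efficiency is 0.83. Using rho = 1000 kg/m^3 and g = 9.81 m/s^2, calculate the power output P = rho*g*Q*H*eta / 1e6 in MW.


P = 1000 * 9.81 * 376.1 * 119.6 * 0.83 / 1e6 = 366.2534 MW


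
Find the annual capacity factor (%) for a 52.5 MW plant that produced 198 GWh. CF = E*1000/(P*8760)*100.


CF = 198 * 1000 / (52.5 * 8760) * 100 = 43.0528 %


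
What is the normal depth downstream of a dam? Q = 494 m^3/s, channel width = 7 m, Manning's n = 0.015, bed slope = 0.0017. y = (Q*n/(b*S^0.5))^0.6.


y = (494 * 0.015 / (7 * 0.0017^0.5))^0.6 = 7.0097 m


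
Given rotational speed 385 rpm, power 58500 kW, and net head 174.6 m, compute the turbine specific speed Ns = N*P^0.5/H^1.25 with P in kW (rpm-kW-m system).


Ns = 385 * 58500^0.5 / 174.6^1.25 = 146.7180


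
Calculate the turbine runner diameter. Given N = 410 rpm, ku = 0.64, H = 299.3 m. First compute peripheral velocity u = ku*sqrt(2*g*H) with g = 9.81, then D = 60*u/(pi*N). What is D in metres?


u = 0.64 * sqrt(2*9.81*299.3) = 49.0437 m/s
D = 60 * 49.0437 / (pi * 410) = 2.2845 m


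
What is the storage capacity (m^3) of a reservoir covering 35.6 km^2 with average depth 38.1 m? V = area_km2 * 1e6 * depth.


V = 35.6 * 1e6 * 38.1 = 1.3564e+09 m^3


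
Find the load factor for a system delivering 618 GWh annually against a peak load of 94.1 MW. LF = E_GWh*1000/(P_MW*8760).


LF = 618 * 1000 / (94.1 * 8760) = 0.7497


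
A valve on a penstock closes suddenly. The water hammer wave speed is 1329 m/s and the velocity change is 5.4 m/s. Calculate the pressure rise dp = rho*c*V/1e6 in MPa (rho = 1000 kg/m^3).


dp = 1000 * 1329 * 5.4 / 1e6 = 7.1766 MPa


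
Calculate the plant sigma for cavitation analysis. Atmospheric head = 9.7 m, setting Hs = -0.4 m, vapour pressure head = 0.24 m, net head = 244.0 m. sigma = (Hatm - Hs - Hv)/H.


sigma = (9.7 - (-0.4) - 0.24) / 244.0 = 0.0404


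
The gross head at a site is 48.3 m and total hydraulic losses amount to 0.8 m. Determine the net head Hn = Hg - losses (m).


Hn = 48.3 - 0.8 = 47.5000 m


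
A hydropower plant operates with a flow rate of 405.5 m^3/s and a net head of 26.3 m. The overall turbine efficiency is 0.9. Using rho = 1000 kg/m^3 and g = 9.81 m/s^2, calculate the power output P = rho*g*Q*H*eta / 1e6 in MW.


P = 1000 * 9.81 * 405.5 * 26.3 * 0.9 / 1e6 = 94.1582 MW


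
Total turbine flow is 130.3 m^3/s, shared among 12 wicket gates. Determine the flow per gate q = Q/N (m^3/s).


q = 130.3 / 12 = 10.8583 m^3/s


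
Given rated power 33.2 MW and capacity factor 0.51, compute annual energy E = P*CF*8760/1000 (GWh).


E = 33.2 * 0.51 * 8760 / 1000 = 148.3243 GWh


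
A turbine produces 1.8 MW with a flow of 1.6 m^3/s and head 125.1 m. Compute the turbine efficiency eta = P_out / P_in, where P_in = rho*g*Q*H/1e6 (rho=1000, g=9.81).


P_in = 1000 * 9.81 * 1.6 * 125.1 / 1e6 = 1.9636 MW
eta = 1.8 / 1.9636 = 0.9167


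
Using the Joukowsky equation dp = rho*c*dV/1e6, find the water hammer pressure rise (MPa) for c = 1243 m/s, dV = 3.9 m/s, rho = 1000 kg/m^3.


dp = 1000 * 1243 * 3.9 / 1e6 = 4.8477 MPa


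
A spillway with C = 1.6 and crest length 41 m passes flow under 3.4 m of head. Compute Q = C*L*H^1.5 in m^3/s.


Q = 1.6 * 41 * 3.4^1.5 = 411.2654 m^3/s


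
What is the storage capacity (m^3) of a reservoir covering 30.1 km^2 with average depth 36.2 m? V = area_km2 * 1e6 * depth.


V = 30.1 * 1e6 * 36.2 = 1.0896e+09 m^3


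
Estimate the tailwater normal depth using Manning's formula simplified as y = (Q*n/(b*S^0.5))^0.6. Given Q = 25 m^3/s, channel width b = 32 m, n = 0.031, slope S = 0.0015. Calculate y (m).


y = (25 * 0.031 / (32 * 0.0015^0.5))^0.6 = 0.7545 m


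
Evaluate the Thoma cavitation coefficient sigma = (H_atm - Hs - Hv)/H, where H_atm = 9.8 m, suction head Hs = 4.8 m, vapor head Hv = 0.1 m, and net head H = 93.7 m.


sigma = (9.8 - 4.8 - 0.1) / 93.7 = 0.0523


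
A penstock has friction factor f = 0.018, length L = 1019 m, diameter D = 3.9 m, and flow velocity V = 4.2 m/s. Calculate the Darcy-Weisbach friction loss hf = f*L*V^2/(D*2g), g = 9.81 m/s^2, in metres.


hf = 0.018 * 1019 * 4.2^2 / (3.9 * 2 * 9.81) = 4.2285 m


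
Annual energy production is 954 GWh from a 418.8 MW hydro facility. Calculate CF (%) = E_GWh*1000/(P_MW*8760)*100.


CF = 954 * 1000 / (418.8 * 8760) * 100 = 26.0038 %


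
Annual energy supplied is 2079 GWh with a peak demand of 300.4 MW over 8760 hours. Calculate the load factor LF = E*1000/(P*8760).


LF = 2079 * 1000 / (300.4 * 8760) = 0.7900


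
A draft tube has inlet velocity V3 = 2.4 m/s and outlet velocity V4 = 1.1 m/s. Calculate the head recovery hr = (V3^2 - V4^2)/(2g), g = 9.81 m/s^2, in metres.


hr = (2.4^2 - 1.1^2) / (2*9.81) = 0.2319 m


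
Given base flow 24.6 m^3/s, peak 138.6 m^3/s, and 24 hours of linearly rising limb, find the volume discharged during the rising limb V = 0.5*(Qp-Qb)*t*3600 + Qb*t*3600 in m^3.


V = 0.5*(138.6 - 24.6)*24*3600 + 24.6*24*3600 = 7.0502e+06 m^3


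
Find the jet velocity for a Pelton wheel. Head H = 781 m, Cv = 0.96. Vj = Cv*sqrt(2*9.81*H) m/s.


Vj = 0.96 * sqrt(2*9.81*781) = 118.8355 m/s


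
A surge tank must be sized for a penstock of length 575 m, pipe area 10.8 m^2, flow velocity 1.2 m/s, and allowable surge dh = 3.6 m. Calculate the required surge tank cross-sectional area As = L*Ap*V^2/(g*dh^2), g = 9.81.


As = 575 * 10.8 * 1.2^2 / (9.81 * 3.6^2) = 70.3364 m^2


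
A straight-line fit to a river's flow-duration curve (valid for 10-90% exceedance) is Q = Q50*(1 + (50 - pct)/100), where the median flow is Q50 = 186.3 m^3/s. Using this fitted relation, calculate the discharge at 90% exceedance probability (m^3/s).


Q = 186.3 * (1 + (50 - 90)/100) = 111.7800 m^3/s


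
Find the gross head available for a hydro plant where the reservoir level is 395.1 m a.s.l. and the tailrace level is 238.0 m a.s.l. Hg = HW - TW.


Hg = 395.1 - 238.0 = 157.1000 m


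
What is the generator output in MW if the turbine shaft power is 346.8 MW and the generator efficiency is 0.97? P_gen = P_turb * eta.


P_gen = 346.8 * 0.97 = 336.3960 MW


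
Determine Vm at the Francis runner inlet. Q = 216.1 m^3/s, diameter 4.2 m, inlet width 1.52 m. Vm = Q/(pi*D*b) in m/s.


Vm = 216.1 / (pi * 4.2 * 1.52) = 10.7749 m/s


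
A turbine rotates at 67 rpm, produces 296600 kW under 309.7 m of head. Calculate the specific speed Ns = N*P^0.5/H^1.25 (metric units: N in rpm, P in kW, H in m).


Ns = 67 * 296600^0.5 / 309.7^1.25 = 28.0856


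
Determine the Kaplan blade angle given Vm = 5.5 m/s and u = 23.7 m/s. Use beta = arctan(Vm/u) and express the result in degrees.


beta = arctan(5.5 / 23.7) = 13.0652 degrees


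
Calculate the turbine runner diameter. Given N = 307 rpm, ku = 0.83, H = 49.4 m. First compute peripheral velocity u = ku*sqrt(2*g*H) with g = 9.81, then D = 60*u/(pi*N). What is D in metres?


u = 0.83 * sqrt(2*9.81*49.4) = 25.8399 m/s
D = 60 * 25.8399 / (pi * 307) = 1.6075 m


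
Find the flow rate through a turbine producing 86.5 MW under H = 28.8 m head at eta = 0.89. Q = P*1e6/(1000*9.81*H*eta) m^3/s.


Q = 86.5 * 1e6 / (1000 * 9.81 * 28.8 * 0.89) = 344.0049 m^3/s


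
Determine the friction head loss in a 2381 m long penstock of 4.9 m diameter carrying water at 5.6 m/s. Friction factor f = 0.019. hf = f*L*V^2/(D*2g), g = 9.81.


hf = 0.019 * 2381 * 5.6^2 / (4.9 * 2 * 9.81) = 14.7569 m


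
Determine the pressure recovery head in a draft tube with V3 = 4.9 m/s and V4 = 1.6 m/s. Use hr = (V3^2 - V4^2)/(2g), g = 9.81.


hr = (4.9^2 - 1.6^2) / (2*9.81) = 1.0933 m


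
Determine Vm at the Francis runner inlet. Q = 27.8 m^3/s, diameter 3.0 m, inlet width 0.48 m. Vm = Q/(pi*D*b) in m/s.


Vm = 27.8 / (pi * 3.0 * 0.48) = 6.1451 m/s


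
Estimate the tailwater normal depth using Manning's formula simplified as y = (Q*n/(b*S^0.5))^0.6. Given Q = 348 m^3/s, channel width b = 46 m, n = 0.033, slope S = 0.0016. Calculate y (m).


y = (348 * 0.033 / (46 * 0.0016^0.5))^0.6 = 3.0003 m


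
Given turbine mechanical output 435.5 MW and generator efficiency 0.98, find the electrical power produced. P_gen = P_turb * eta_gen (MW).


P_gen = 435.5 * 0.98 = 426.7900 MW


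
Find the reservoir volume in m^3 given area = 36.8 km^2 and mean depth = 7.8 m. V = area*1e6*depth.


V = 36.8 * 1e6 * 7.8 = 2.8704e+08 m^3


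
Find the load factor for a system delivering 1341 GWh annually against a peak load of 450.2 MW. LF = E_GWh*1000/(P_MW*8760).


LF = 1341 * 1000 / (450.2 * 8760) = 0.3400


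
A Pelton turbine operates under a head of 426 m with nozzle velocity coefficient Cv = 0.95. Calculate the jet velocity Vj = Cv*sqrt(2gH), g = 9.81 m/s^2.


Vj = 0.95 * sqrt(2*9.81*426) = 86.8516 m/s


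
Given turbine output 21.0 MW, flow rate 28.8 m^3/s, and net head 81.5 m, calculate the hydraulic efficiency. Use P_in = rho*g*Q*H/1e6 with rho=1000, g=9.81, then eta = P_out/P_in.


P_in = 1000 * 9.81 * 28.8 * 81.5 / 1e6 = 23.0260 MW
eta = 21.0 / 23.0260 = 0.9120


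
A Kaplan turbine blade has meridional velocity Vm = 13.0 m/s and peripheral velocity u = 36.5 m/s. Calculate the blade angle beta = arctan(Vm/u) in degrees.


beta = arctan(13.0 / 36.5) = 19.6041 degrees


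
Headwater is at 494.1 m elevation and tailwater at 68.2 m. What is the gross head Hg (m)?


Hg = 494.1 - 68.2 = 425.9000 m


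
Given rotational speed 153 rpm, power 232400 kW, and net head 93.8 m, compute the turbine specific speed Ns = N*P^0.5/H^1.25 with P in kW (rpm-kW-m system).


Ns = 153 * 232400^0.5 / 93.8^1.25 = 252.6713


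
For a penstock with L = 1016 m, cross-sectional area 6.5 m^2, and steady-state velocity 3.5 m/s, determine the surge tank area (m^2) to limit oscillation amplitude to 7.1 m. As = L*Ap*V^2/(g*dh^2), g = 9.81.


As = 1016 * 6.5 * 3.5^2 / (9.81 * 7.1^2) = 163.5903 m^2


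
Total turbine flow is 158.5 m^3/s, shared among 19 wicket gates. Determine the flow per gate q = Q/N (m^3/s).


q = 158.5 / 19 = 8.3421 m^3/s


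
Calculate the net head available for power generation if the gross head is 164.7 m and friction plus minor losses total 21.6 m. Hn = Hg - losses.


Hn = 164.7 - 21.6 = 143.1000 m


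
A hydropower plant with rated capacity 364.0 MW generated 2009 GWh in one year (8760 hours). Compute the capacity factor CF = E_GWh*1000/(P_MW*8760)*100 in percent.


CF = 2009 * 1000 / (364.0 * 8760) * 100 = 63.0049 %


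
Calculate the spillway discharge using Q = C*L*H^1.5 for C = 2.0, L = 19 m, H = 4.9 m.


Q = 2.0 * 19 * 4.9^1.5 = 412.1713 m^3/s


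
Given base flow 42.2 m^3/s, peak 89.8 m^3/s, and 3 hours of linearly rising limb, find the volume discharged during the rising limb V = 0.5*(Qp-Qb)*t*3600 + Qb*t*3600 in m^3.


V = 0.5*(89.8 - 42.2)*3*3600 + 42.2*3*3600 = 712800.0000 m^3


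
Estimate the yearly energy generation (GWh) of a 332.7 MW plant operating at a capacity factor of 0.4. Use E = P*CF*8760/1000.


E = 332.7 * 0.4 * 8760 / 1000 = 1165.7808 GWh


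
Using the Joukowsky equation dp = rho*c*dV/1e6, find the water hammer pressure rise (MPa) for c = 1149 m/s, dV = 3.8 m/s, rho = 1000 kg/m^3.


dp = 1000 * 1149 * 3.8 / 1e6 = 4.3662 MPa


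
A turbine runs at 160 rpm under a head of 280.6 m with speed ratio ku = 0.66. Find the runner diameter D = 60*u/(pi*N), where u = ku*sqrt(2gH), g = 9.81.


u = 0.66 * sqrt(2*9.81*280.6) = 48.9708 m/s
D = 60 * 48.9708 / (pi * 160) = 5.8455 m


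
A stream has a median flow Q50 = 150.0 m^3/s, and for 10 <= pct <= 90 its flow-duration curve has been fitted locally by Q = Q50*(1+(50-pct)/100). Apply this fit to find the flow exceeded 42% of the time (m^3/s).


Q = 150.0 * (1 + (50 - 42)/100) = 162.0000 m^3/s


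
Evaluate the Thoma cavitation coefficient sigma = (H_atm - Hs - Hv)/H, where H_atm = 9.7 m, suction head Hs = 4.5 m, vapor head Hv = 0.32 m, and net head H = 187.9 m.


sigma = (9.7 - 4.5 - 0.32) / 187.9 = 0.0260


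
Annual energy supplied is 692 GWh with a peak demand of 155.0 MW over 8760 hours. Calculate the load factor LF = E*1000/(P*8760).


LF = 692 * 1000 / (155.0 * 8760) = 0.5096


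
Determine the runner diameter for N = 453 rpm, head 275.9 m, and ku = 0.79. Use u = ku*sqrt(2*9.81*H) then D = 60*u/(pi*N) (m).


u = 0.79 * sqrt(2*9.81*275.9) = 58.1236 m/s
D = 60 * 58.1236 / (pi * 453) = 2.4505 m


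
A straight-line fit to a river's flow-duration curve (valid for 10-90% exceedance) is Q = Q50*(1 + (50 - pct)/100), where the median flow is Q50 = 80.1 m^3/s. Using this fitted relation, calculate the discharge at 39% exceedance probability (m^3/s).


Q = 80.1 * (1 + (50 - 39)/100) = 88.9110 m^3/s


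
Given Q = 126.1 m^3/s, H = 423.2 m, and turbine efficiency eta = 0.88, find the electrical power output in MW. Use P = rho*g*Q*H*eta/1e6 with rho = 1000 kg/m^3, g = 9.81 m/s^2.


P = 1000 * 9.81 * 126.1 * 423.2 * 0.88 / 1e6 = 460.6939 MW


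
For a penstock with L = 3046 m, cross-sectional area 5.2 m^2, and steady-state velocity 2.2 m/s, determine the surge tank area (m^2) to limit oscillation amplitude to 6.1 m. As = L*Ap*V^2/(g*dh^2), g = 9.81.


As = 3046 * 5.2 * 2.2^2 / (9.81 * 6.1^2) = 210.0148 m^2


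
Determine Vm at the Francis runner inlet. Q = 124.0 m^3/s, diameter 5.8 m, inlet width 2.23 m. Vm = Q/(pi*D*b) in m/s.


Vm = 124.0 / (pi * 5.8 * 2.23) = 3.0517 m/s


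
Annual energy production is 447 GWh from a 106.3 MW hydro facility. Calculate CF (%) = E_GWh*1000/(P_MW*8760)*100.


CF = 447 * 1000 / (106.3 * 8760) * 100 = 48.0032 %


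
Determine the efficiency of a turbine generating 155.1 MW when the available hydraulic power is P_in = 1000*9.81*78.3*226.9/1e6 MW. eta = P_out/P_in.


P_in = 1000 * 9.81 * 78.3 * 226.9 / 1e6 = 174.2871 MW
eta = 155.1 / 174.2871 = 0.8899


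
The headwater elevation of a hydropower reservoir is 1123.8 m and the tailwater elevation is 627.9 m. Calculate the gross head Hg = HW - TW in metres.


Hg = 1123.8 - 627.9 = 495.9000 m


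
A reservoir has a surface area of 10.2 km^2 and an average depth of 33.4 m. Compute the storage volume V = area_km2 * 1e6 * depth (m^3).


V = 10.2 * 1e6 * 33.4 = 3.4068e+08 m^3


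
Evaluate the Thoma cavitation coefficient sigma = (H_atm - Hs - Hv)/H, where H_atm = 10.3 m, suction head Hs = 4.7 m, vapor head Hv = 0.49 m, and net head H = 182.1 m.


sigma = (10.3 - 4.7 - 0.49) / 182.1 = 0.0281


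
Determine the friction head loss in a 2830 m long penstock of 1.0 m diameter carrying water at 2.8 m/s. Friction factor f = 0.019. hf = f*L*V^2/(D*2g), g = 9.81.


hf = 0.019 * 2830 * 2.8^2 / (1.0 * 2 * 9.81) = 21.4861 m


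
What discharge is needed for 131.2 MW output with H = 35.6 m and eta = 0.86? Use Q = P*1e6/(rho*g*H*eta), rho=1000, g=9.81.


Q = 131.2 * 1e6 / (1000 * 9.81 * 35.6 * 0.86) = 436.8339 m^3/s


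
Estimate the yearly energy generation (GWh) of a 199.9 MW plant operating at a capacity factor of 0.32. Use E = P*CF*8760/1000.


E = 199.9 * 0.32 * 8760 / 1000 = 560.3597 GWh


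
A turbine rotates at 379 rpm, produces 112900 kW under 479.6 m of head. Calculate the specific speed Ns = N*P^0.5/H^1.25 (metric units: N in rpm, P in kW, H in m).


Ns = 379 * 112900^0.5 / 479.6^1.25 = 56.7397


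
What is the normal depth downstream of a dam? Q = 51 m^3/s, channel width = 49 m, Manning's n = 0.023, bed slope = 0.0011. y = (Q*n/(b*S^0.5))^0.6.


y = (51 * 0.023 / (49 * 0.0011^0.5))^0.6 = 0.8223 m


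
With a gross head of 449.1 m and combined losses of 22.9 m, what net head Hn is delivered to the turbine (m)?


Hn = 449.1 - 22.9 = 426.2000 m


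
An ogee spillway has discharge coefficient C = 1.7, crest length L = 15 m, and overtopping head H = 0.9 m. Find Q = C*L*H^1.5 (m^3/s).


Q = 1.7 * 15 * 0.9^1.5 = 21.7723 m^3/s


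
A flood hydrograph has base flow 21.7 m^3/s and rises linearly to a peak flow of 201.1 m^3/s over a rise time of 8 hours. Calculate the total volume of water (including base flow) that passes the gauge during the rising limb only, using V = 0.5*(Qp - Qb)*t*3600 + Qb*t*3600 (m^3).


V = 0.5*(201.1 - 21.7)*8*3600 + 21.7*8*3600 = 3.2083e+06 m^3


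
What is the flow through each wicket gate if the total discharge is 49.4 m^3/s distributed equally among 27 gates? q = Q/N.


q = 49.4 / 27 = 1.8296 m^3/s


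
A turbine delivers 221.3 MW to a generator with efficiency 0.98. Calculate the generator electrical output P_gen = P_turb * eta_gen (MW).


P_gen = 221.3 * 0.98 = 216.8740 MW


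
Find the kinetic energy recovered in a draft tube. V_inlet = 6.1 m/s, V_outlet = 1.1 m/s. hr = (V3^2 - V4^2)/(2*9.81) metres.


hr = (6.1^2 - 1.1^2) / (2*9.81) = 1.8349 m


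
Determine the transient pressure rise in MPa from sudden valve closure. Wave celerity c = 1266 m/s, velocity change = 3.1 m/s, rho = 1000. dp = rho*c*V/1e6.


dp = 1000 * 1266 * 3.1 / 1e6 = 3.9246 MPa


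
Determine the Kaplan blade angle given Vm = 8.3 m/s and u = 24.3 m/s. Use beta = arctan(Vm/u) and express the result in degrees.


beta = arctan(8.3 / 24.3) = 18.8583 degrees


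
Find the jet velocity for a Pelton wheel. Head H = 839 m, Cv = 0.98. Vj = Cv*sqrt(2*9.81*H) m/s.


Vj = 0.98 * sqrt(2*9.81*839) = 125.7351 m/s


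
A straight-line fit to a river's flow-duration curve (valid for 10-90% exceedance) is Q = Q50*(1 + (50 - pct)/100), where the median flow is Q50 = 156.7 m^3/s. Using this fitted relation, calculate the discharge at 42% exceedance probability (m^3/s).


Q = 156.7 * (1 + (50 - 42)/100) = 169.2360 m^3/s


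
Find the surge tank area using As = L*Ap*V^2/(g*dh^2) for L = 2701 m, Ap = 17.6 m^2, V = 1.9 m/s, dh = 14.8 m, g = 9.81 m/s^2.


As = 2701 * 17.6 * 1.9^2 / (9.81 * 14.8^2) = 79.8642 m^2


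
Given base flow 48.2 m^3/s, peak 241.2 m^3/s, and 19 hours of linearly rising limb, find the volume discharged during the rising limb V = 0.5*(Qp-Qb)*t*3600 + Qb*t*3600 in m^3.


V = 0.5*(241.2 - 48.2)*19*3600 + 48.2*19*3600 = 9.8975e+06 m^3


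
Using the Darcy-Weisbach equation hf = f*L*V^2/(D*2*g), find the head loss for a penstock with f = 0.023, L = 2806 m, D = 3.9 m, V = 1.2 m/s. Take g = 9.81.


hf = 0.023 * 2806 * 1.2^2 / (3.9 * 2 * 9.81) = 1.2145 m


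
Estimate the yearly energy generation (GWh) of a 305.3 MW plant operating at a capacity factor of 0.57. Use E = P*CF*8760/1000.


E = 305.3 * 0.57 * 8760 / 1000 = 1524.4240 GWh


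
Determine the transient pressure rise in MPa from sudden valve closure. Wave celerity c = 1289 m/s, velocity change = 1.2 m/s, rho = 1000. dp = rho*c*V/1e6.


dp = 1000 * 1289 * 1.2 / 1e6 = 1.5468 MPa


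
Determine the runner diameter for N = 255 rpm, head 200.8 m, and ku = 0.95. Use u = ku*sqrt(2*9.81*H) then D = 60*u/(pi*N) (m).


u = 0.95 * sqrt(2*9.81*200.8) = 59.6286 m/s
D = 60 * 59.6286 / (pi * 255) = 4.4660 m


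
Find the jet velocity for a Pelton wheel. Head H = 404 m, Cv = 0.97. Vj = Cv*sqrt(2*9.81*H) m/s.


Vj = 0.97 * sqrt(2*9.81*404) = 86.3599 m/s


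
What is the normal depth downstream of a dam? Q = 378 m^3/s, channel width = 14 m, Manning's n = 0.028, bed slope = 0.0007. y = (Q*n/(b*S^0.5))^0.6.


y = (378 * 0.028 / (14 * 0.0007^0.5))^0.6 = 7.4745 m


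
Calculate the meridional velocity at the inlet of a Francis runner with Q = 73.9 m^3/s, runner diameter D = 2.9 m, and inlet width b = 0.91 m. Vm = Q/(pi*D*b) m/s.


Vm = 73.9 / (pi * 2.9 * 0.91) = 8.9136 m/s


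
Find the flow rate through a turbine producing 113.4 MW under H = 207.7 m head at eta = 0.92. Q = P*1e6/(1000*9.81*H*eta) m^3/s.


Q = 113.4 * 1e6 / (1000 * 9.81 * 207.7 * 0.92) = 60.4950 m^3/s


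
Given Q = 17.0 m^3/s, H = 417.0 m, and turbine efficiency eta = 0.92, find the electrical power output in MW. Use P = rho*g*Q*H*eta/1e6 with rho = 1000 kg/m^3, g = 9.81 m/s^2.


P = 1000 * 9.81 * 17.0 * 417.0 * 0.92 / 1e6 = 63.9796 MW


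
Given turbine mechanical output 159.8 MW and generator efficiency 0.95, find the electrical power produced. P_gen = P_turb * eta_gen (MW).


P_gen = 159.8 * 0.95 = 151.8100 MW


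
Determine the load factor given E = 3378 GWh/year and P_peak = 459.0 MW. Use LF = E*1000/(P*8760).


LF = 3378 * 1000 / (459.0 * 8760) = 0.8401


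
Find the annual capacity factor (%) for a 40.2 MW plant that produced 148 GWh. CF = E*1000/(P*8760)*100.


CF = 148 * 1000 / (40.2 * 8760) * 100 = 42.0273 %


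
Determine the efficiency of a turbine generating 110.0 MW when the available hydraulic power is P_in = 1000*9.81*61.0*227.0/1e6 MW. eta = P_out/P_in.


P_in = 1000 * 9.81 * 61.0 * 227.0 / 1e6 = 135.8391 MW
eta = 110.0 / 135.8391 = 0.8098


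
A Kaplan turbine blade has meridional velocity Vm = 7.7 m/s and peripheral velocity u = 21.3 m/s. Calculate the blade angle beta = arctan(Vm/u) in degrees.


beta = arctan(7.7 / 21.3) = 19.8750 degrees


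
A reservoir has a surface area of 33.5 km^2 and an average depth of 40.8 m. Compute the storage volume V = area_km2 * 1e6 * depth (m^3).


V = 33.5 * 1e6 * 40.8 = 1.3668e+09 m^3


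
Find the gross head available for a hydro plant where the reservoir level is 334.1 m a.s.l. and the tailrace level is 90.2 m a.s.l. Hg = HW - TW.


Hg = 334.1 - 90.2 = 243.9000 m


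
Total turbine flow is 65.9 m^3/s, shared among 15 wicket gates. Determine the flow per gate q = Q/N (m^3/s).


q = 65.9 / 15 = 4.3933 m^3/s


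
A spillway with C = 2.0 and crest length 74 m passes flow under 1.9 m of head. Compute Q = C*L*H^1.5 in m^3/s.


Q = 2.0 * 74 * 1.9^1.5 = 387.6075 m^3/s


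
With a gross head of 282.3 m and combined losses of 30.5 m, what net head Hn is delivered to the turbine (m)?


Hn = 282.3 - 30.5 = 251.8000 m


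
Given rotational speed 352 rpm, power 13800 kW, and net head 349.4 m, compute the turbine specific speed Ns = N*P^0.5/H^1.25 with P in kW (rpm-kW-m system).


Ns = 352 * 13800^0.5 / 349.4^1.25 = 27.3734


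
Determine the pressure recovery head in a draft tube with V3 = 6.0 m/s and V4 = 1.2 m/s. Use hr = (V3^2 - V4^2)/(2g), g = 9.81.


hr = (6.0^2 - 1.2^2) / (2*9.81) = 1.7615 m


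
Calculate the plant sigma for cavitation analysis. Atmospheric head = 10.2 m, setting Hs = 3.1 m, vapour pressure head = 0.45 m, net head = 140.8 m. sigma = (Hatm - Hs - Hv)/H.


sigma = (10.2 - 3.1 - 0.45) / 140.8 = 0.0472


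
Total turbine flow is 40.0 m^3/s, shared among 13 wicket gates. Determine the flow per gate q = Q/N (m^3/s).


q = 40.0 / 13 = 3.0769 m^3/s


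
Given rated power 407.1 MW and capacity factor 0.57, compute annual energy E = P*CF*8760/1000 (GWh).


E = 407.1 * 0.57 * 8760 / 1000 = 2032.7317 GWh


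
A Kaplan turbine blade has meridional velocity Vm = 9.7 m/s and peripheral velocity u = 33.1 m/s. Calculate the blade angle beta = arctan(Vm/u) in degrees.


beta = arctan(9.7 / 33.1) = 16.3333 degrees


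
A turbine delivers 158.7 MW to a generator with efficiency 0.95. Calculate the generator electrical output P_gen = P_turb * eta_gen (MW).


P_gen = 158.7 * 0.95 = 150.7650 MW


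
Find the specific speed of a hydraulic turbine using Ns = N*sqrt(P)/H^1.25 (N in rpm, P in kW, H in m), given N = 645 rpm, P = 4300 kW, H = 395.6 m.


Ns = 645 * 4300^0.5 / 395.6^1.25 = 23.9731


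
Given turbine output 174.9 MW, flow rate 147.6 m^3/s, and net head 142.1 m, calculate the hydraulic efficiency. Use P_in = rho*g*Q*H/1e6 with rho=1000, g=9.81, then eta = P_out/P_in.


P_in = 1000 * 9.81 * 147.6 * 142.1 / 1e6 = 205.7545 MW
eta = 174.9 / 205.7545 = 0.8500


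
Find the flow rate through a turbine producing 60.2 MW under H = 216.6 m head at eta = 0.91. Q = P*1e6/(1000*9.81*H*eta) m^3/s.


Q = 60.2 * 1e6 / (1000 * 9.81 * 216.6 * 0.91) = 31.1335 m^3/s


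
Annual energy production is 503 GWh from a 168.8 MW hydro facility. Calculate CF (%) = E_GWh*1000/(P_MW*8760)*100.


CF = 503 * 1000 / (168.8 * 8760) * 100 = 34.0166 %


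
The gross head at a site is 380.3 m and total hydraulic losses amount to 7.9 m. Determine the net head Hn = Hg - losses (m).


Hn = 380.3 - 7.9 = 372.4000 m


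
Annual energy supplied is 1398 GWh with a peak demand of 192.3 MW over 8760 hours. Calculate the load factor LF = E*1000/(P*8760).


LF = 1398 * 1000 / (192.3 * 8760) = 0.8299


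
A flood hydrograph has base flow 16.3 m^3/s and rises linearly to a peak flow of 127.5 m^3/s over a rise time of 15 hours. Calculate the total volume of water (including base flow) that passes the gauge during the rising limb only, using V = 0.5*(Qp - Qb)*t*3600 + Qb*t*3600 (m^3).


V = 0.5*(127.5 - 16.3)*15*3600 + 16.3*15*3600 = 3.8826e+06 m^3


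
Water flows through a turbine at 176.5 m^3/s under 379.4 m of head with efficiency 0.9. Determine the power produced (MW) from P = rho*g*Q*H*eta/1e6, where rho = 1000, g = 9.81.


P = 1000 * 9.81 * 176.5 * 379.4 * 0.9 / 1e6 = 591.2260 MW


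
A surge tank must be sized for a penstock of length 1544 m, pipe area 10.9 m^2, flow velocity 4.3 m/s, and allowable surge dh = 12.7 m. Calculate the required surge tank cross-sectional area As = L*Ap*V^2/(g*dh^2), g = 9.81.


As = 1544 * 10.9 * 4.3^2 / (9.81 * 12.7^2) = 196.6683 m^2


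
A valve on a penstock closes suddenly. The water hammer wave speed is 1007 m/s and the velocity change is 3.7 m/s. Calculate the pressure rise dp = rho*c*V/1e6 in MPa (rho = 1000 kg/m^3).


dp = 1000 * 1007 * 3.7 / 1e6 = 3.7259 MPa


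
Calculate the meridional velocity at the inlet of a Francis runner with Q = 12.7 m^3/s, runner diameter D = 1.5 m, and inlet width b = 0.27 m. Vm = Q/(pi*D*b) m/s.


Vm = 12.7 / (pi * 1.5 * 0.27) = 9.9816 m/s


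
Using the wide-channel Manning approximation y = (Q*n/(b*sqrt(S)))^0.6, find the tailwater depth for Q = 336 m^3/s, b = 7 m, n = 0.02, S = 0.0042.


y = (336 * 0.02 / (7 * 0.0042^0.5))^0.6 = 5.0395 m


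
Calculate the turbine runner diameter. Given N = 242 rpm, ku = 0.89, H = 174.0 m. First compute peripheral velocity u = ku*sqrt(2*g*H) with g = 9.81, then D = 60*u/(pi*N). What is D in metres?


u = 0.89 * sqrt(2*9.81*174.0) = 52.0013 m/s
D = 60 * 52.0013 / (pi * 242) = 4.1039 m


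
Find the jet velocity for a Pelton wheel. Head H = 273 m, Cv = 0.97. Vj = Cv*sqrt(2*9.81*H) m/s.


Vj = 0.97 * sqrt(2*9.81*273) = 70.9909 m/s


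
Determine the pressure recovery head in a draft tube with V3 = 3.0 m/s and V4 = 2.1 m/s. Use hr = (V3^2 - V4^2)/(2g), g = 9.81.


hr = (3.0^2 - 2.1^2) / (2*9.81) = 0.2339 m


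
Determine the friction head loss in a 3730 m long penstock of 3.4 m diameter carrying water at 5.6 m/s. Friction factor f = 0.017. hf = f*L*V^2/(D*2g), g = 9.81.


hf = 0.017 * 3730 * 5.6^2 / (3.4 * 2 * 9.81) = 29.8096 m


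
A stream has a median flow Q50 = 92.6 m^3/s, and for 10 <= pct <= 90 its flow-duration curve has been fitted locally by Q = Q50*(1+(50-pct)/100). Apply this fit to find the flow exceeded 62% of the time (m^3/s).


Q = 92.6 * (1 + (50 - 62)/100) = 81.4880 m^3/s


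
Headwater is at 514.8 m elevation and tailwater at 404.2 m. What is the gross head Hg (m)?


Hg = 514.8 - 404.2 = 110.6000 m


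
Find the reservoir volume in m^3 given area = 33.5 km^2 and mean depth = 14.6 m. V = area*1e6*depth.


V = 33.5 * 1e6 * 14.6 = 4.8910e+08 m^3


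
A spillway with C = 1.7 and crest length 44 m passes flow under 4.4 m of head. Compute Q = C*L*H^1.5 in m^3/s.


Q = 1.7 * 44 * 4.4^1.5 = 690.3679 m^3/s


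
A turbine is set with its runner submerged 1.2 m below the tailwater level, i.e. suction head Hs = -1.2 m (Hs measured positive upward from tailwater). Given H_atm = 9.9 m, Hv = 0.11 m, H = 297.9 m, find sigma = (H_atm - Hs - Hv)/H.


sigma = (9.9 - (-1.2) - 0.11) / 297.9 = 0.0369


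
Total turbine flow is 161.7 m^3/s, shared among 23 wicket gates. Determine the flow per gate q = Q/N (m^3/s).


q = 161.7 / 23 = 7.0304 m^3/s


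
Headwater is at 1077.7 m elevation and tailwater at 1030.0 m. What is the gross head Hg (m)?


Hg = 1077.7 - 1030.0 = 47.7000 m


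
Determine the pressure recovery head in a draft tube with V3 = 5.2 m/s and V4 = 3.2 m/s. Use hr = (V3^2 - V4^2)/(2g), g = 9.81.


hr = (5.2^2 - 3.2^2) / (2*9.81) = 0.8563 m


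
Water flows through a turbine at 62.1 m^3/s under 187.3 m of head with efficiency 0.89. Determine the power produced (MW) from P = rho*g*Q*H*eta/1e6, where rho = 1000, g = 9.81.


P = 1000 * 9.81 * 62.1 * 187.3 * 0.89 / 1e6 = 101.5520 MW


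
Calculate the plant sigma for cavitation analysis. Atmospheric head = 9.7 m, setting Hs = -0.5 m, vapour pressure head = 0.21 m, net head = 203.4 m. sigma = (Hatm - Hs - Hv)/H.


sigma = (9.7 - (-0.5) - 0.21) / 203.4 = 0.0491


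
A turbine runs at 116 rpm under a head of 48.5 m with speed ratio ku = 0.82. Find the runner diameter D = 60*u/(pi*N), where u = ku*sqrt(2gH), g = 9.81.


u = 0.82 * sqrt(2*9.81*48.5) = 25.2950 m/s
D = 60 * 25.2950 / (pi * 116) = 4.1646 m


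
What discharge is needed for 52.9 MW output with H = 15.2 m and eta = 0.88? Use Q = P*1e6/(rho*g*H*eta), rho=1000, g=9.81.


Q = 52.9 * 1e6 / (1000 * 9.81 * 15.2 * 0.88) = 403.1442 m^3/s


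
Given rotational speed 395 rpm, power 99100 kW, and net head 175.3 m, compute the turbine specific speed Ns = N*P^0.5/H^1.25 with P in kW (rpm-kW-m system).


Ns = 395 * 99100^0.5 / 175.3^1.25 = 194.9425


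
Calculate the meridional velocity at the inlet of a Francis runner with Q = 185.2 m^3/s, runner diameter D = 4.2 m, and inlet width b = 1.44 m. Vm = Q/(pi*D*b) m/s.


Vm = 185.2 / (pi * 4.2 * 1.44) = 9.7472 m/s


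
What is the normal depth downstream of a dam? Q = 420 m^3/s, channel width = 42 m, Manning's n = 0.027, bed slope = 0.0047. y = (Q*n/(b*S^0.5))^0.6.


y = (420 * 0.027 / (42 * 0.0047^0.5))^0.6 = 2.2761 m


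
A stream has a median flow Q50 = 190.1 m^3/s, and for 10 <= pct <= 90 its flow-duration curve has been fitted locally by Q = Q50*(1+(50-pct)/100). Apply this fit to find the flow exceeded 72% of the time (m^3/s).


Q = 190.1 * (1 + (50 - 72)/100) = 148.2780 m^3/s


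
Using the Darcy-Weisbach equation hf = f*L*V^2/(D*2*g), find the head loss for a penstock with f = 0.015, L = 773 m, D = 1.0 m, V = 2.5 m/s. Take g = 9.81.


hf = 0.015 * 773 * 2.5^2 / (1.0 * 2 * 9.81) = 3.6936 m


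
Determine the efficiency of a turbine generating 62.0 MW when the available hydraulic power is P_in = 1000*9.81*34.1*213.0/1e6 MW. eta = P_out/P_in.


P_in = 1000 * 9.81 * 34.1 * 213.0 / 1e6 = 71.2530 MW
eta = 62.0 / 71.2530 = 0.8701


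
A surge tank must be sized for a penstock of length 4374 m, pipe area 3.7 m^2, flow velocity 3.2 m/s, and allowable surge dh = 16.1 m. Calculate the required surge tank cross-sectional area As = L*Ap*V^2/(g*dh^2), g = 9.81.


As = 4374 * 3.7 * 3.2^2 / (9.81 * 16.1^2) = 65.1718 m^2


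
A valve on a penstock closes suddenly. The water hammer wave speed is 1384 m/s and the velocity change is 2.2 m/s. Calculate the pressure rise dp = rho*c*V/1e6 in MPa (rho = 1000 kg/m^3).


dp = 1000 * 1384 * 2.2 / 1e6 = 3.0448 MPa


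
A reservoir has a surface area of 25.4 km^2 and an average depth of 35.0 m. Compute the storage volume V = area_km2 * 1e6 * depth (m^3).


V = 25.4 * 1e6 * 35.0 = 8.8900e+08 m^3


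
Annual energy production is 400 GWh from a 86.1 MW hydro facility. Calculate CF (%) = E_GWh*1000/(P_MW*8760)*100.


CF = 400 * 1000 / (86.1 * 8760) * 100 = 53.0338 %


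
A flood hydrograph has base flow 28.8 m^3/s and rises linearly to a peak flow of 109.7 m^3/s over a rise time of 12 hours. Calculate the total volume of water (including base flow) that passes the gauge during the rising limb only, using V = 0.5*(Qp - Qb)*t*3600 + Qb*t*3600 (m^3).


V = 0.5*(109.7 - 28.8)*12*3600 + 28.8*12*3600 = 2.9916e+06 m^3


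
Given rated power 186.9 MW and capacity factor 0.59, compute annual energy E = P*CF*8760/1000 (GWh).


E = 186.9 * 0.59 * 8760 / 1000 = 965.9740 GWh


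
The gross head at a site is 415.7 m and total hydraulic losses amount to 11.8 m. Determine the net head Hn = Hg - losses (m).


Hn = 415.7 - 11.8 = 403.9000 m


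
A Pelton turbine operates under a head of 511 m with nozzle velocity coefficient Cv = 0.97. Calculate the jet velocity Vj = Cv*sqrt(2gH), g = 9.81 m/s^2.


Vj = 0.97 * sqrt(2*9.81*511) = 97.1251 m/s


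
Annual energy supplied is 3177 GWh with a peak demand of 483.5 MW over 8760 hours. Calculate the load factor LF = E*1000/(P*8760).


LF = 3177 * 1000 / (483.5 * 8760) = 0.7501


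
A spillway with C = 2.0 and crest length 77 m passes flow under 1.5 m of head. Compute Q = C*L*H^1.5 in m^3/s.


Q = 2.0 * 77 * 1.5^1.5 = 282.9161 m^3/s


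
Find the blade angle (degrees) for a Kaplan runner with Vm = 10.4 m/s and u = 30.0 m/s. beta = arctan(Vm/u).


beta = arctan(10.4 / 30.0) = 19.1197 degrees


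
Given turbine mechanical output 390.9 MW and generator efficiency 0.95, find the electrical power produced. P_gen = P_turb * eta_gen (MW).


P_gen = 390.9 * 0.95 = 371.3550 MW


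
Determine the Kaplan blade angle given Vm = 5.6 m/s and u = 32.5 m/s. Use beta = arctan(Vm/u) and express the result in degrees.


beta = arctan(5.6 / 32.5) = 9.7765 degrees


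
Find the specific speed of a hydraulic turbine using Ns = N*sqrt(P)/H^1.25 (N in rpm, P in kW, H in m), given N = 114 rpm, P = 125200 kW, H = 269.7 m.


Ns = 114 * 125200^0.5 / 269.7^1.25 = 36.9068


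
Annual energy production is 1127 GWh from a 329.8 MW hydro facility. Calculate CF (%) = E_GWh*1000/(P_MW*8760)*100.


CF = 1127 * 1000 / (329.8 * 8760) * 100 = 39.0094 %


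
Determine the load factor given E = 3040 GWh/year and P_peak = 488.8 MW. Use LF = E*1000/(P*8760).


LF = 3040 * 1000 / (488.8 * 8760) = 0.7100


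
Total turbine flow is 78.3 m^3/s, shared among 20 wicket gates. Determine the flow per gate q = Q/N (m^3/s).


q = 78.3 / 20 = 3.9150 m^3/s


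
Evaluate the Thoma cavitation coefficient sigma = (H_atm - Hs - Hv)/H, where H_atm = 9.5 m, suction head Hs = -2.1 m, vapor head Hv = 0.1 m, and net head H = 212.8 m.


sigma = (9.5 - (-2.1) - 0.1) / 212.8 = 0.0540


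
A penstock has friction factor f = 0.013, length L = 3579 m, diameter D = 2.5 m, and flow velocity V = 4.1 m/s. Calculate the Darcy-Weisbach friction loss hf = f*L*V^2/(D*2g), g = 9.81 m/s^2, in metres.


hf = 0.013 * 3579 * 4.1^2 / (2.5 * 2 * 9.81) = 15.9453 m


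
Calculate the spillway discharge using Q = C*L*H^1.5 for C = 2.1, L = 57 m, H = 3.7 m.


Q = 2.1 * 57 * 3.7^1.5 = 851.9159 m^3/s


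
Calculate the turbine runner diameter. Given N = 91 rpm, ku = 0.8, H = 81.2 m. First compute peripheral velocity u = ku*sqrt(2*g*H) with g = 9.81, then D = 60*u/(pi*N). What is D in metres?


u = 0.8 * sqrt(2*9.81*81.2) = 31.9314 m/s
D = 60 * 31.9314 / (pi * 91) = 6.7016 m


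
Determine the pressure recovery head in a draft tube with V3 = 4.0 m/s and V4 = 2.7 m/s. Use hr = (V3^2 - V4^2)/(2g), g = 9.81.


hr = (4.0^2 - 2.7^2) / (2*9.81) = 0.4439 m


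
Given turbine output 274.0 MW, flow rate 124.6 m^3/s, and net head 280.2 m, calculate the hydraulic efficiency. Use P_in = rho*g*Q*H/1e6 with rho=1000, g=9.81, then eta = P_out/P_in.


P_in = 1000 * 9.81 * 124.6 * 280.2 / 1e6 = 342.4957 MW
eta = 274.0 / 342.4957 = 0.8000
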